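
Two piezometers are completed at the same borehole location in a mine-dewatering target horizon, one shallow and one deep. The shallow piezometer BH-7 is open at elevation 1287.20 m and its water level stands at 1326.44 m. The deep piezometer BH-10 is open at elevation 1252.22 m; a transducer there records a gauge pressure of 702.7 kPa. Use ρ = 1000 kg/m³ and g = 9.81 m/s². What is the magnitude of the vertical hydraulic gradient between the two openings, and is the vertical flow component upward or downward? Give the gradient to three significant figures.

|i_v| ≈ 0.0740; vertical flow is downward

Total head at BH-7: h = 1326.44 m (water level in the standpipe).
Pressure head at BH-10: ψ = P/(ρg) = 702.7×1000 / (1000 × 9.81) = 71.63 m.
Total head at BH-10: h = z + ψ = 1252.22 + 71.63 = 1323.85 m.
Δh = h(BH-7) − h(BH-10) = 1326.44 − 1323.85 = 2.59 m.
Vertical separation Δz = 1287.20 − 1252.22 = 34.98 m.
|i_v| = |Δh| / Δz = 2.59 / 34.98 = 0.0740.
Head is higher in the shallow piezometer, so vertical flow is downward (recharge condition).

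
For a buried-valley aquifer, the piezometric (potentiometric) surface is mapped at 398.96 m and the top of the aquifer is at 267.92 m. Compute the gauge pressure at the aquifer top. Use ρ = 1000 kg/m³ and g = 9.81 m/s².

P ≈ 1290 kPa

Pressure head at the aquifer top: ψ = h − z = 398.96 − 267.92 = 131.04 m.
P = ρgψ = 1000 × 9.81 × 131.04 = 1285502 Pa ≈ 1290 kPa.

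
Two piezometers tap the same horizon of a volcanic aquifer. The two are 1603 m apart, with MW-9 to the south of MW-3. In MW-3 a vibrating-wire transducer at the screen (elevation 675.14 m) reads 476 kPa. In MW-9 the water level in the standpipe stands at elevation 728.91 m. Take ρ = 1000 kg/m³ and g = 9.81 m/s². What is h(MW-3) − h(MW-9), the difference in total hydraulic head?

Δh ≈ -5.25 m

Pressure head at MW-3: ψ = P/(ρg) = 476×1000 / (1000 × 9.81) = 48.52 m.
Total head at MW-3: h = z + ψ = 675.14 + 48.52 = 723.66 m.
Total head at MW-9: h = 728.91 m (water level in the piezometer is the total head).
Head difference: h(MW-3) − h(MW-9) = 723.66 − 728.91 = -5.25 m.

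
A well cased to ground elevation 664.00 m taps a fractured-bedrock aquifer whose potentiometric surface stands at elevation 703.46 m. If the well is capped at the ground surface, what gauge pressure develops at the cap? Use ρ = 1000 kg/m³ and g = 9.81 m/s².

Head above the cap: Δh = 703.46 − 664.00 = 39.46 m.
P = ρgΔh = 1000 × 9.81 × 39.46 = 387103 Pa ≈ 387 kPa.

P ≈ 387 kPa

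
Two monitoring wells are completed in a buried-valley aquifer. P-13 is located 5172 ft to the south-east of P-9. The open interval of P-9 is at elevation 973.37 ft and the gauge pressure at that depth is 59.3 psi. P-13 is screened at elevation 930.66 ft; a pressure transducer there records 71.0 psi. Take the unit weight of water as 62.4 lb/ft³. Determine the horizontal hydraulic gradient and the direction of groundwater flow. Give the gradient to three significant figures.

i ≈ 0.00304; groundwater flows toward the south-east

Pressure head at P-9: ψ = 144·P/γ = 144 × 59.3 / 62.4 = 136.85 ft.
Total head at P-9: h = z + ψ = 973.37 + 136.85 = 1110.22 ft.
Pressure head at P-13: ψ = 144·P/γ = 144 × 71.0 / 62.4 = 163.85 ft.
Total head at P-13: h = z + ψ = 930.66 + 163.85 = 1094.51 ft.
Head difference: h(P-9) − h(P-13) = 1110.22 − 1094.51 = 15.71 ft.
Hydraulic gradient: i = |Δh| / L = 15.71 / 5172 = 0.00304.
Flow is from higher to lower head: from P-9 toward P-13, i.e. toward the south-east.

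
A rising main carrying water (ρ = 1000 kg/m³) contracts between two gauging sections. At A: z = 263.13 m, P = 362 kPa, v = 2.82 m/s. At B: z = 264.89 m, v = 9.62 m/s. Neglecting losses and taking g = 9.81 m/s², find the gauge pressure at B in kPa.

P₂ ≈ 302 kPa

Pressure head at A: ψ₁ = P₁/(ρg) = 362×1000 / (1000 × 9.81) = 36.90 m.
Velocity heads: v₁²/2g = 2.82²/19.62 = 0.405 m; v₂²/2g = 9.62²/19.62 = 4.717 m.
Total head H = z₁ + ψ₁ + v₁²/2g = 263.13 + 36.90 + 0.405 = 300.43 m.
ψ₂ = H − z₂ − v₂²/2g = 300.43 − 264.89 − 4.717 = 30.82 m.
P₂ = ρgψ₂ = 1000 × 9.81 × 30.82 ≈ 302 kPa.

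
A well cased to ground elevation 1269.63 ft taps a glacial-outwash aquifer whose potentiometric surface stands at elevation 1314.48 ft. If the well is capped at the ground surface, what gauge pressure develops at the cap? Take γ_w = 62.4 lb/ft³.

P ≈ 19.4 psi

Head above the cap: Δh = 1314.48 − 1269.63 = 44.85 ft.
P = γΔh/144 = 62.4 × 44.85 / 144 = 19.4 psi.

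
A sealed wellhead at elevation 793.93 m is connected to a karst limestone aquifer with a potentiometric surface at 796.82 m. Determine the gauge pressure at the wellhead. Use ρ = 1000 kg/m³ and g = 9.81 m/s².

Head above the cap: Δh = 796.82 − 793.93 = 2.89 m.
P = ρgΔh = 1000 × 9.81 × 2.89 = 28351 Pa ≈ 28.4 kPa.

P ≈ 28.4 kPa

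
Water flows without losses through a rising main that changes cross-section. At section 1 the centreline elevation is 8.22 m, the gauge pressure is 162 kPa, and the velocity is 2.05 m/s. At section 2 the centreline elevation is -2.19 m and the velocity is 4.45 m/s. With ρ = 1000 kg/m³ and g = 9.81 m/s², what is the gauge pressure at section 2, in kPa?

P₂ ≈ 256 kPa

Pressure head at 1: ψ₁ = P₁/(ρg) = 162×1000 / (1000 × 9.81) = 16.51 m.
Velocity heads: v₁²/2g = 2.05²/19.62 = 0.214 m; v₂²/2g = 4.45²/19.62 = 1.009 m.
Total head H = z₁ + ψ₁ + v₁²/2g = 8.22 + 16.51 + 0.214 = 24.94 m.
ψ₂ = H − z₂ − v₂²/2g = 24.94 − (-2.19) − 1.009 = 26.12 m.
P₂ = ρgψ₂ = 1000 × 9.81 × 26.12 ≈ 256 kPa.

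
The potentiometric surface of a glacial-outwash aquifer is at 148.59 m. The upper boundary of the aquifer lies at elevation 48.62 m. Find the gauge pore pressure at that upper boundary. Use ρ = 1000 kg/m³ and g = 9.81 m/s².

Pressure head at the aquifer top: ψ = h − z = 148.59 − 48.62 = 99.97 m.
P = ρgψ = 1000 × 9.81 × 99.97 = 980706 Pa ≈ 981 kPa.

P ≈ 981 kPa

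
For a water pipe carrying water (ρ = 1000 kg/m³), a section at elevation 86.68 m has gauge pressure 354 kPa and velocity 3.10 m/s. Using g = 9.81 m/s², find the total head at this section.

h ≈ 123.26 m

Pressure head ψ = P/(ρg) = 354×1000 / (1000 × 9.81) = 36.09 m.
Velocity head = v²/(2g) = 3.10² / (2 × 9.81) = 0.490 m.
h = z + ψ + v²/(2g) = 86.68 + 36.09 + 0.490 = 123.26 m.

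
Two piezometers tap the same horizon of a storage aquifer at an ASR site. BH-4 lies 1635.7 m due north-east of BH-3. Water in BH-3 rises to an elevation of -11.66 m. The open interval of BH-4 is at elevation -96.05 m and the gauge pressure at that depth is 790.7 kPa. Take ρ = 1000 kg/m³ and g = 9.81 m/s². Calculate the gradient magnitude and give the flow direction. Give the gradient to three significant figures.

i ≈ 0.00232; groundwater flows toward the north-east

Total head at BH-3: h = -11.66 m (water level in the piezometer is the total head).
Pressure head at BH-4: ψ = P/(ρg) = 790.7×1000 / (1000 × 9.81) = 80.60 m.
Total head at BH-4: h = z + ψ = -96.05 + 80.60 = -15.45 m.
Head difference: h(BH-3) − h(BH-4) = -11.66 − (-15.45) = 3.79 m.
Hydraulic gradient: i = |Δh| / L = 3.79 / 1635.7 = 0.00232.
Flow is from higher to lower head: from BH-3 toward BH-4, i.e. toward the north-east.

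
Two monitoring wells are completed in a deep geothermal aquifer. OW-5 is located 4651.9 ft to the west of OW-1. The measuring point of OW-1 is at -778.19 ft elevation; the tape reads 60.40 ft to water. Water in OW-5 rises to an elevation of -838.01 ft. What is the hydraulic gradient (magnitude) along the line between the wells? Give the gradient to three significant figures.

Total head at OW-1: h = -778.19 − 60.40 = -838.59 ft.
Total head at OW-5: h = -838.01 ft (water level in the piezometer is the total head).
Head difference: h(OW-1) − h(OW-5) = -838.59 − (-838.01) = -0.58 ft.
Hydraulic gradient: i = |Δh| / L = 0.58 / 4651.9 = 0.000125.

i ≈ 0.000125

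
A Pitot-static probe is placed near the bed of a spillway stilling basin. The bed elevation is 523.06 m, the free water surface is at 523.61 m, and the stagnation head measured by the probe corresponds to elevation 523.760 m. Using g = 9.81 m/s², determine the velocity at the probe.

v ≈ 1.72 m/s

Near the bed, under hydrostatic conditions, the piezometric head (z + ψ) equals the free-surface elevation, 523.61 m.
Velocity head = total − piezometric = 523.760 − 523.61 = 0.150 m.
v = √(2g·h_v) = √(2 × 9.81 × 0.150) = 1.72 m/s.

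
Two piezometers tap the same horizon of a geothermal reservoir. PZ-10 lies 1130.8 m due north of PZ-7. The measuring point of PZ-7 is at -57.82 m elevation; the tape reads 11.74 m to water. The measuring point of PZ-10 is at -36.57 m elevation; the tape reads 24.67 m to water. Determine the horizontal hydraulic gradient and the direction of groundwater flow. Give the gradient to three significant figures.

Total head at PZ-7: h = -57.82 − 11.74 = -69.56 m.
Total head at PZ-10: h = -36.57 − 24.67 = -61.24 m.
Head difference: h(PZ-7) − h(PZ-10) = -69.56 − (-61.24) = -8.32 m.
Hydraulic gradient: i = |Δh| / L = 8.32 / 1130.8 = 0.00736.
Flow is from higher to lower head: from PZ-10 toward PZ-7, i.e. toward the south.

i ≈ 0.00736; groundwater flows toward the south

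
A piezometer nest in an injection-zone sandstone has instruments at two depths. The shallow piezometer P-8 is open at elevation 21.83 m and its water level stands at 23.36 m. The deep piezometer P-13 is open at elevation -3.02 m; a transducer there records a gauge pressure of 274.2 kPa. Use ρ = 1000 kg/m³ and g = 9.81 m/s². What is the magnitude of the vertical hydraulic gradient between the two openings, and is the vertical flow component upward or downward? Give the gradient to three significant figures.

Total head at P-8: h = 23.36 m (water level in the standpipe).
Pressure head at P-13: ψ = P/(ρg) = 274.2×1000 / (1000 × 9.81) = 27.95 m.
Total head at P-13: h = z + ψ = -3.02 + 27.95 = 24.93 m.
Δh = h(P-8) − h(P-13) = 23.36 − 24.93 = -1.57 m.
Vertical separation Δz = 21.83 − (-3.02) = 24.85 m.
|i_v| = |Δh| / Δz = 1.57 / 24.85 = 0.0632.
Head is higher in the deep piezometer, so vertical flow is upward (discharge condition).

|i_v| ≈ 0.0632; vertical flow is upward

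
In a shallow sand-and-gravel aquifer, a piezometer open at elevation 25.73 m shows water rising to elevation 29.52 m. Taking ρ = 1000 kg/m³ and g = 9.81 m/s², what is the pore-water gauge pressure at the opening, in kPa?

Pressure head ψ = h − z = 29.52 − 25.73 = 3.79 m.
P = ρgψ = 1000 × 9.81 × 3.79 = 37180 Pa ≈ 37.2 kPa.

P ≈ 37.2 kPa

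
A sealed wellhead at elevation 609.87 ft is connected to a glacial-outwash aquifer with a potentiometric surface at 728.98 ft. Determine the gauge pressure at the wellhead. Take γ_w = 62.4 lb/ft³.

Head above the cap: Δh = 728.98 − 609.87 = 119.11 ft.
P = γΔh/144 = 62.4 × 119.11 / 144 = 51.6 psi.

P ≈ 51.6 psi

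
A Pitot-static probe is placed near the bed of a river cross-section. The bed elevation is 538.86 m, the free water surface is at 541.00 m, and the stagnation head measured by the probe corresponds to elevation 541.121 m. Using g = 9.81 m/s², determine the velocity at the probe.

Near the bed, under hydrostatic conditions, the piezometric head (z + ψ) equals the free-surface elevation, 541.00 m.
Velocity head = total − piezometric = 541.121 − 541.00 = 0.121 m.
v = √(2g·h_v) = √(2 × 9.81 × 0.121) = 1.54 m/s.

v ≈ 1.54 m/s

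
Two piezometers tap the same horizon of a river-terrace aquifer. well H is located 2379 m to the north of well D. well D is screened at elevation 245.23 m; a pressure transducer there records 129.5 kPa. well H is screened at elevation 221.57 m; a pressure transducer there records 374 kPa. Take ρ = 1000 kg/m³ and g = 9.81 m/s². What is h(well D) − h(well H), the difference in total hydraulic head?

Δh ≈ -1.26 m

Pressure head at well D: ψ = P/(ρg) = 129.5×1000 / (1000 × 9.81) = 13.20 m.
Total head at well D: h = z + ψ = 245.23 + 13.20 = 258.43 m.
Pressure head at well H: ψ = P/(ρg) = 374×1000 / (1000 × 9.81) = 38.12 m.
Total head at well H: h = z + ψ = 221.57 + 38.12 = 259.69 m.
Head difference: h(well D) − h(well H) = 258.43 − 259.69 = -1.26 m.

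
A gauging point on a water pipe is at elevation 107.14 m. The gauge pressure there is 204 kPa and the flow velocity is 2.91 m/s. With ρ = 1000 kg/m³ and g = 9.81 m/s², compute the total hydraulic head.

Pressure head ψ = P/(ρg) = 204×1000 / (1000 × 9.81) = 20.80 m.
Velocity head = v²/(2g) = 2.91² / (2 × 9.81) = 0.432 m.
h = z + ψ + v²/(2g) = 107.14 + 20.80 + 0.432 = 128.37 m.

h ≈ 128.37 m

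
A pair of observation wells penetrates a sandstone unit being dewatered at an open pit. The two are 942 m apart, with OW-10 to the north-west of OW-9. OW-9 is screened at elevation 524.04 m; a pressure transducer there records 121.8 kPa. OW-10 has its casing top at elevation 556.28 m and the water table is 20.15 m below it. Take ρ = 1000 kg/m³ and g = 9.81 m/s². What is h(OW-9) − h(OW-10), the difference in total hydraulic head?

Pressure head at OW-9: ψ = P/(ρg) = 121.8×1000 / (1000 × 9.81) = 12.42 m.
Total head at OW-9: h = z + ψ = 524.04 + 12.42 = 536.46 m.
Total head at OW-10: h = 556.28 − 20.15 = 536.13 m.
Head difference: h(OW-9) − h(OW-10) = 536.46 − 536.13 = 0.33 m.

Δh ≈ 0.33 m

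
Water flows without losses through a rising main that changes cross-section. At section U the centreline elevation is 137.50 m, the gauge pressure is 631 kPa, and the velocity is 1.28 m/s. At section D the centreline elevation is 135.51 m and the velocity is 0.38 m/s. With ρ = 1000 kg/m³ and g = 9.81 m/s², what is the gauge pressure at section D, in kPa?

Pressure head at U: ψ₁ = P₁/(ρg) = 631×1000 / (1000 × 9.81) = 64.32 m.
Velocity heads: v₁²/2g = 1.28²/19.62 = 0.084 m; v₂²/2g = 0.38²/19.62 = 0.007 m.
Total head H = z₁ + ψ₁ + v₁²/2g = 137.50 + 64.32 + 0.084 = 201.90 m.
ψ₂ = H − z₂ − v₂²/2g = 201.90 − 135.51 − 0.007 = 66.38 m.
P₂ = ρgψ₂ = 1000 × 9.81 × 66.38 ≈ 651 kPa.

P₂ ≈ 651 kPa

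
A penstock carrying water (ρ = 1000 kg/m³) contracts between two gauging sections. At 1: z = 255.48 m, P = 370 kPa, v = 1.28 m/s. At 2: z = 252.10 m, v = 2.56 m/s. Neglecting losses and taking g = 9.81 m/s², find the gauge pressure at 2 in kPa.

P₂ ≈ 401 kPa

Pressure head at 1: ψ₁ = P₁/(ρg) = 370×1000 / (1000 × 9.81) = 37.72 m.
Velocity heads: v₁²/2g = 1.28²/19.62 = 0.084 m; v₂²/2g = 2.56²/19.62 = 0.334 m.
Total head H = z₁ + ψ₁ + v₁²/2g = 255.48 + 37.72 + 0.084 = 293.28 m.
ψ₂ = H − z₂ − v₂²/2g = 293.28 − 252.10 − 0.334 = 40.85 m.
P₂ = ρgψ₂ = 1000 × 9.81 × 40.85 ≈ 401 kPa.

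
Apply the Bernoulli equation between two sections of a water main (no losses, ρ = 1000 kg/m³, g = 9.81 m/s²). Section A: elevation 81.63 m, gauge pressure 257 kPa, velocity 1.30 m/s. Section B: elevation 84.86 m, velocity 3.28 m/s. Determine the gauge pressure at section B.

P₂ ≈ 221 kPa

Pressure head at A: ψ₁ = P₁/(ρg) = 257×1000 / (1000 × 9.81) = 26.20 m.
Velocity heads: v₁²/2g = 1.30²/19.62 = 0.086 m; v₂²/2g = 3.28²/19.62 = 0.548 m.
Total head H = z₁ + ψ₁ + v₁²/2g = 81.63 + 26.20 + 0.086 = 107.92 m.
ψ₂ = H − z₂ − v₂²/2g = 107.92 − 84.86 − 0.548 = 22.51 m.
P₂ = ρgψ₂ = 1000 × 9.81 × 22.51 ≈ 221 kPa.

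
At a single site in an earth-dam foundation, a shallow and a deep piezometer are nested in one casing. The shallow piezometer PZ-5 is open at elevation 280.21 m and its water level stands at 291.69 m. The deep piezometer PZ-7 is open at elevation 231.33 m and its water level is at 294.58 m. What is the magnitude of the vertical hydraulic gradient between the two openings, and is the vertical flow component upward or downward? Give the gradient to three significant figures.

Total head at PZ-5: h = 291.69 m (water level in the standpipe).
Total head at PZ-7: h = 294.58 m.
Δh = h(PZ-5) − h(PZ-7) = 291.69 − 294.58 = -2.89 m.
Vertical separation Δz = 280.21 − 231.33 = 48.88 m.
|i_v| = |Δh| / Δz = 2.89 / 48.88 = 0.0591.
Head is higher in the deep piezometer, so vertical flow is upward (discharge condition).

|i_v| ≈ 0.0591; vertical flow is upward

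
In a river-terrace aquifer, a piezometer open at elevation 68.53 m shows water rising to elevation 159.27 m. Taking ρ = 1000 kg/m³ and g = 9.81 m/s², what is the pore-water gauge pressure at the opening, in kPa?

Pressure head ψ = h − z = 159.27 − 68.53 = 90.74 m.
P = ρgψ = 1000 × 9.81 × 90.74 = 890159 Pa ≈ 890 kPa.

P ≈ 890 kPa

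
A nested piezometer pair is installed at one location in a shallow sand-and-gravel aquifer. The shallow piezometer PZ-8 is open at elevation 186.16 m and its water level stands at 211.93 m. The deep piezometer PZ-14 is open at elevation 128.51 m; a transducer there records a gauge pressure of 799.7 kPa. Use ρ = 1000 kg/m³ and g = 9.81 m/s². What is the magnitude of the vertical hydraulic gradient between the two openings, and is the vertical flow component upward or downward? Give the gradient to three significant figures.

Total head at PZ-8: h = 211.93 m (water level in the standpipe).
Pressure head at PZ-14: ψ = P/(ρg) = 799.7×1000 / (1000 × 9.81) = 81.52 m.
Total head at PZ-14: h = z + ψ = 128.51 + 81.52 = 210.03 m.
Δh = h(PZ-8) − h(PZ-14) = 211.93 − 210.03 = 1.90 m.
Vertical separation Δz = 186.16 − 128.51 = 57.65 m.
|i_v| = |Δh| / Δz = 1.90 / 57.65 = 0.0330.
Head is higher in the shallow piezometer, so vertical flow is downward (recharge condition).

|i_v| ≈ 0.0330; vertical flow is downward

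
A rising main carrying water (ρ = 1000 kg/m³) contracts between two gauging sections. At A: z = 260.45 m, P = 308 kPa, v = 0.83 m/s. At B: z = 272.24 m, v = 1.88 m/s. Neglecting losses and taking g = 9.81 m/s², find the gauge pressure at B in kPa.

Pressure head at A: ψ₁ = P₁/(ρg) = 308×1000 / (1000 × 9.81) = 31.40 m.
Velocity heads: v₁²/2g = 0.83²/19.62 = 0.035 m; v₂²/2g = 1.88²/19.62 = 0.180 m.
Total head H = z₁ + ψ₁ + v₁²/2g = 260.45 + 31.40 + 0.035 = 291.88 m.
ψ₂ = H − z₂ − v₂²/2g = 291.88 − 272.24 − 0.180 = 19.46 m.
P₂ = ρgψ₂ = 1000 × 9.81 × 19.46 ≈ 191 kPa.

P₂ ≈ 191 kPa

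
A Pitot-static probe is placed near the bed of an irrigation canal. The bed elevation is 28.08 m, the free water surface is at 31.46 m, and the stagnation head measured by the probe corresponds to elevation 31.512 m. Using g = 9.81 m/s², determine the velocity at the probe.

v ≈ 1.01 m/s

Near the bed, under hydrostatic conditions, the piezometric head (z + ψ) equals the free-surface elevation, 31.46 m.
Velocity head = total − piezometric = 31.512 − 31.46 = 0.052 m.
v = √(2g·h_v) = √(2 × 9.81 × 0.052) = 1.01 m/s.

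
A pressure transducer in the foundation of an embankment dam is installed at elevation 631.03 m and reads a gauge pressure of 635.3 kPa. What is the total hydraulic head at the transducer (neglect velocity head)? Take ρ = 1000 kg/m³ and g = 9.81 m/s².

h ≈ 695.79 m

ψ = P/(ρg) = 635.3×1000 / (1000 × 9.81) = 64.76 m.
h = z + ψ = 631.03 + 64.76 = 695.79 m.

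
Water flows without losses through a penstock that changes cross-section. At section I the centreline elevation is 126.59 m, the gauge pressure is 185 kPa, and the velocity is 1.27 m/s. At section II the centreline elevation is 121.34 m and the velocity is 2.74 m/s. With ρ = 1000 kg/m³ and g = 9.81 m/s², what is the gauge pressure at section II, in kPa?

P₂ ≈ 234 kPa

Pressure head at I: ψ₁ = P₁/(ρg) = 185×1000 / (1000 × 9.81) = 18.86 m.
Velocity heads: v₁²/2g = 1.27²/19.62 = 0.082 m; v₂²/2g = 2.74²/19.62 = 0.383 m.
Total head H = z₁ + ψ₁ + v₁²/2g = 126.59 + 18.86 + 0.082 = 145.53 m.
ψ₂ = H − z₂ − v₂²/2g = 145.53 − 121.34 − 0.383 = 23.81 m.
P₂ = ρgψ₂ = 1000 × 9.81 × 23.81 ≈ 234 kPa.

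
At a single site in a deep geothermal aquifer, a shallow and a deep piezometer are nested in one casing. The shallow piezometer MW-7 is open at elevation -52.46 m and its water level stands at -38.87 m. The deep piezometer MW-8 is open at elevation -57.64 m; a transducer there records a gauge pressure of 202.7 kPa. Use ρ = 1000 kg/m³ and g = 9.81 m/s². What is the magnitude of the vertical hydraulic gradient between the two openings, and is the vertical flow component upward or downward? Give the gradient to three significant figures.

Total head at MW-7: h = -38.87 m (water level in the standpipe).
Pressure head at MW-8: ψ = P/(ρg) = 202.7×1000 / (1000 × 9.81) = 20.66 m.
Total head at MW-8: h = z + ψ = -57.64 + 20.66 = -36.98 m.
Δh = h(MW-7) − h(MW-8) = -38.87 − (-36.98) = -1.89 m.
Vertical separation Δz = -52.46 − (-57.64) = 5.18 m.
|i_v| = |Δh| / Δz = 1.89 / 5.18 = 0.365.
Head is higher in the deep piezometer, so vertical flow is upward (discharge condition).

|i_v| ≈ 0.365; vertical flow is upward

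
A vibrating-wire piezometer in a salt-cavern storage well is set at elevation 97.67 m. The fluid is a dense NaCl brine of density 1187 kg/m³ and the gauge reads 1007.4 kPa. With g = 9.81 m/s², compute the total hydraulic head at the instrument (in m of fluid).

ψ = P/(ρg) = 1007.4×1000 / (1187 × 9.81) = 86.51 m.
h = z + ψ = 97.67 + 86.51 = 184.18 m.

h ≈ 184.18 m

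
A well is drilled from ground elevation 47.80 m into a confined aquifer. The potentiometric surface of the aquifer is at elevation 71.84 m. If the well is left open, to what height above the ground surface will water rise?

≈ 24.04 m above ground

Water rises to the potentiometric surface, so the rise above ground = 71.84 − 47.80 = 24.04 m.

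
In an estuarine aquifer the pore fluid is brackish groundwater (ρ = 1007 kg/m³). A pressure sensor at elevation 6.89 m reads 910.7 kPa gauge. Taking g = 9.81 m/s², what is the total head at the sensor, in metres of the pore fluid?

h ≈ 99.08 m

ψ = P/(ρg) = 910.7×1000 / (1007 × 9.81) = 92.19 m.
h = z + ψ = 6.89 + 92.19 = 99.08 m.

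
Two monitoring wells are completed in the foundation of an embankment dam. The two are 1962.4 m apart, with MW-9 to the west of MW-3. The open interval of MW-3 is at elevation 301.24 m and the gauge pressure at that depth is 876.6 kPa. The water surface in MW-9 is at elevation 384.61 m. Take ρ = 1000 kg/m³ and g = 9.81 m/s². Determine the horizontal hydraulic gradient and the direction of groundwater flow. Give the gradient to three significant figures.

i ≈ 0.00305; groundwater flows toward the west

Pressure head at MW-3: ψ = P/(ρg) = 876.6×1000 / (1000 × 9.81) = 89.36 m.
Total head at MW-3: h = z + ψ = 301.24 + 89.36 = 390.60 m.
Total head at MW-9: h = 384.61 m (water level in the piezometer is the total head).
Head difference: h(MW-3) − h(MW-9) = 390.60 − 384.61 = 5.99 m.
Hydraulic gradient: i = |Δh| / L = 5.99 / 1962.4 = 0.00305.
Flow is from higher to lower head: from MW-3 toward MW-9, i.e. toward the west.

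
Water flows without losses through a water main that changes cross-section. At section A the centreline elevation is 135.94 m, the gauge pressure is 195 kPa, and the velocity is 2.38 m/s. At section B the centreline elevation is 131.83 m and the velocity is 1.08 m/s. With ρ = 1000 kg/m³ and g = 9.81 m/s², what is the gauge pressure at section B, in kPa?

Pressure head at A: ψ₁ = P₁/(ρg) = 195×1000 / (1000 × 9.81) = 19.88 m.
Velocity heads: v₁²/2g = 2.38²/19.62 = 0.289 m; v₂²/2g = 1.08²/19.62 = 0.059 m.
Total head H = z₁ + ψ₁ + v₁²/2g = 135.94 + 19.88 + 0.289 = 156.11 m.
ψ₂ = H − z₂ − v₂²/2g = 156.11 − 131.83 − 0.059 = 24.22 m.
P₂ = ρgψ₂ = 1000 × 9.81 × 24.22 ≈ 238 kPa.

P₂ ≈ 238 kPa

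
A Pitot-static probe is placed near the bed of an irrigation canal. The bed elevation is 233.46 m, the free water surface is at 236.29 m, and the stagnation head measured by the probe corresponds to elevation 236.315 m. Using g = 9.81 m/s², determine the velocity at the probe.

Near the bed, under hydrostatic conditions, the piezometric head (z + ψ) equals the free-surface elevation, 236.29 m.
Velocity head = total − piezometric = 236.315 − 236.29 = 0.025 m.
v = √(2g·h_v) = √(2 × 9.81 × 0.025) = 0.700 m/s.

v ≈ 0.700 m/s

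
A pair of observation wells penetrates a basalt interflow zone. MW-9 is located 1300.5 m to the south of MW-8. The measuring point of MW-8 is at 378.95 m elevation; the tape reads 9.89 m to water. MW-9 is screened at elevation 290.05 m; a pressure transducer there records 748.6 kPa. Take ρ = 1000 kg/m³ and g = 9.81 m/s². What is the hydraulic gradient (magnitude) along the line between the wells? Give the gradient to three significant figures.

Total head at MW-8: h = 378.95 − 9.89 = 369.06 m.
Pressure head at MW-9: ψ = P/(ρg) = 748.6×1000 / (1000 × 9.81) = 76.31 m.
Total head at MW-9: h = z + ψ = 290.05 + 76.31 = 366.36 m.
Head difference: h(MW-8) − h(MW-9) = 369.06 − 366.36 = 2.70 m.
Hydraulic gradient: i = |Δh| / L = 2.70 / 1300.5 = 0.00208.

i ≈ 0.00208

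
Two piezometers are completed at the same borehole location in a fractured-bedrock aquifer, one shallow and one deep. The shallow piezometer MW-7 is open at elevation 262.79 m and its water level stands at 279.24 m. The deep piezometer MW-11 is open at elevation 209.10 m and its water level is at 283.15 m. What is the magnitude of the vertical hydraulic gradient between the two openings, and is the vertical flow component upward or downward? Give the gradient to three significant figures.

|i_v| ≈ 0.0728; vertical flow is upward

Total head at MW-7: h = 279.24 m (water level in the standpipe).
Total head at MW-11: h = 283.15 m.
Δh = h(MW-7) − h(MW-11) = 279.24 − 283.15 = -3.91 m.
Vertical separation Δz = 262.79 − 209.10 = 53.69 m.
|i_v| = |Δh| / Δz = 3.91 / 53.69 = 0.0728.
Head is higher in the deep piezometer, so vertical flow is upward (discharge condition).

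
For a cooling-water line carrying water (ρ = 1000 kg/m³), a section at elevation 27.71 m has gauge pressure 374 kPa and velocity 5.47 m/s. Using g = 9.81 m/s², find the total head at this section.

Pressure head ψ = P/(ρg) = 374×1000 / (1000 × 9.81) = 38.12 m.
Velocity head = v²/(2g) = 5.47² / (2 × 9.81) = 1.525 m.
h = z + ψ + v²/(2g) = 27.71 + 38.12 + 1.525 = 67.36 m.

h ≈ 67.36 m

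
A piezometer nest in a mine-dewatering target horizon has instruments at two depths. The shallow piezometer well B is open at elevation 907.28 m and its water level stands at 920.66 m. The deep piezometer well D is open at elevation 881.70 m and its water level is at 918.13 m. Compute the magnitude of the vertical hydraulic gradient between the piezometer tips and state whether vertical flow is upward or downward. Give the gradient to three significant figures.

Total head at well B: h = 920.66 m (water level in the standpipe).
Total head at well D: h = 918.13 m.
Δh = h(well B) − h(well D) = 920.66 − 918.13 = 2.53 m.
Vertical separation Δz = 907.28 − 881.70 = 25.58 m.
|i_v| = |Δh| / Δz = 2.53 / 25.58 = 0.0989.
Head is higher in the shallow piezometer, so vertical flow is downward (recharge condition).

|i_v| ≈ 0.0989; vertical flow is downward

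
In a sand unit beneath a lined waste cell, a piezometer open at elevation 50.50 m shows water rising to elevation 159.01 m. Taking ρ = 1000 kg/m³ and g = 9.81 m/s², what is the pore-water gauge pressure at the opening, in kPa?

P ≈ 1060 kPa

Pressure head ψ = h − z = 159.01 − 50.50 = 108.51 m.
P = ρgψ = 1000 × 9.81 × 108.51 = 1064483 Pa ≈ 1060 kPa.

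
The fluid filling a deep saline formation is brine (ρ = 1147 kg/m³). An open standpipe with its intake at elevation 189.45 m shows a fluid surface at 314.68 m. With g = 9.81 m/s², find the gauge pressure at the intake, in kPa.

P ≈ 1410 kPa

Pressure head ψ = h − z = 314.68 − 189.45 = 125.23 m.
P = ρgψ = 1147 × 9.81 × 125.23 = 1409097 Pa ≈ 1410 kPa.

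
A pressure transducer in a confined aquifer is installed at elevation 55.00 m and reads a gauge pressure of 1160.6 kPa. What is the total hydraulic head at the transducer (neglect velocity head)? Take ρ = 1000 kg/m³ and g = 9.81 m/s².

h ≈ 173.31 m

ψ = P/(ρg) = 1160.6×1000 / (1000 × 9.81) = 118.31 m.
h = z + ψ = 55.00 + 118.31 = 173.31 m.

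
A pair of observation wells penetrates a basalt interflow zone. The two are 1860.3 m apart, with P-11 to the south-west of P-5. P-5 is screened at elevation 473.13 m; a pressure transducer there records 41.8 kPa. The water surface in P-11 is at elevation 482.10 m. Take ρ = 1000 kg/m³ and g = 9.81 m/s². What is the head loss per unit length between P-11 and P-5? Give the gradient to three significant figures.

Pressure head at P-5: ψ = P/(ρg) = 41.8×1000 / (1000 × 9.81) = 4.26 m.
Total head at P-5: h = z + ψ = 473.13 + 4.26 = 477.39 m.
Total head at P-11: h = 482.10 m (water level in the piezometer is the total head).
Head difference: h(P-5) − h(P-11) = 477.39 − 482.10 = -4.71 m.
Hydraulic gradient: i = |Δh| / L = 4.71 / 1860.3 = 0.00253.

i ≈ 0.00253 m/m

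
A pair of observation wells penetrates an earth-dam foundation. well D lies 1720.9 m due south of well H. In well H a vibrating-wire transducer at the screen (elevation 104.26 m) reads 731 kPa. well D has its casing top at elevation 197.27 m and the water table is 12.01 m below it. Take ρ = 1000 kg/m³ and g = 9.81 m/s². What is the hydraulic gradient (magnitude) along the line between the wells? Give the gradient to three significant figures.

i ≈ 0.00377

Pressure head at well H: ψ = P/(ρg) = 731×1000 / (1000 × 9.81) = 74.52 m.
Total head at well H: h = z + ψ = 104.26 + 74.52 = 178.78 m.
Total head at well D: h = 197.27 − 12.01 = 185.26 m.
Head difference: h(well H) − h(well D) = 178.78 − 185.26 = -6.48 m.
Hydraulic gradient: i = |Δh| / L = 6.48 / 1720.9 = 0.00377.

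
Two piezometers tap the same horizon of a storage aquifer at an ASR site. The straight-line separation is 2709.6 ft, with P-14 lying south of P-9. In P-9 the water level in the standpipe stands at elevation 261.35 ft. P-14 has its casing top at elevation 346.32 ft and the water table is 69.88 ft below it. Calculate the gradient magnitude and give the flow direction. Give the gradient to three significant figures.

Total head at P-9: h = 261.35 ft (water level in the piezometer is the total head).
Total head at P-14: h = 346.32 − 69.88 = 276.44 ft.
Head difference: h(P-9) − h(P-14) = 261.35 − 276.44 = -15.09 ft.
Hydraulic gradient: i = |Δh| / L = 15.09 / 2709.6 = 0.00557.
Flow is from higher to lower head: from P-14 toward P-9, i.e. toward the north.

i ≈ 0.00557; groundwater flows toward the north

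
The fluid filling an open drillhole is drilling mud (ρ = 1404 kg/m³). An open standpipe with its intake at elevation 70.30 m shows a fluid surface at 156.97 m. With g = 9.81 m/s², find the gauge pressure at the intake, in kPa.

P ≈ 1190 kPa

Pressure head ψ = h − z = 156.97 − 70.30 = 86.67 m.
P = ρgψ = 1404 × 9.81 × 86.67 = 1193727 Pa ≈ 1190 kPa.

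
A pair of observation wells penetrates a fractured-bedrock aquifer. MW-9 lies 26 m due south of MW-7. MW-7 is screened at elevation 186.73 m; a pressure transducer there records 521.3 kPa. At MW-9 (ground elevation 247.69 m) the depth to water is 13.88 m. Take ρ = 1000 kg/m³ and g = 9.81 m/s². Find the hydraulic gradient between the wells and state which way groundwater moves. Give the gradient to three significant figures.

i ≈ 0.233; groundwater flows toward the south

Pressure head at MW-7: ψ = P/(ρg) = 521.3×1000 / (1000 × 9.81) = 53.14 m.
Total head at MW-7: h = z + ψ = 186.73 + 53.14 = 239.87 m.
Total head at MW-9: h = 247.69 − 13.88 = 233.81 m.
Head difference: h(MW-7) − h(MW-9) = 239.87 − 233.81 = 6.06 m.
Hydraulic gradient: i = |Δh| / L = 6.06 / 26 = 0.233.
Flow is from higher to lower head: from MW-7 toward MW-9, i.e. toward the south.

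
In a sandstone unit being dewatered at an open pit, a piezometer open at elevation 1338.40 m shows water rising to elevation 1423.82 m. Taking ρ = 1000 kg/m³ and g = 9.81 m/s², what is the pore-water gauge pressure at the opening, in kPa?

Pressure head ψ = h − z = 1423.82 − 1338.40 = 85.42 m.
P = ρgψ = 1000 × 9.81 × 85.42 = 837970 Pa ≈ 838 kPa.

P ≈ 838 kPa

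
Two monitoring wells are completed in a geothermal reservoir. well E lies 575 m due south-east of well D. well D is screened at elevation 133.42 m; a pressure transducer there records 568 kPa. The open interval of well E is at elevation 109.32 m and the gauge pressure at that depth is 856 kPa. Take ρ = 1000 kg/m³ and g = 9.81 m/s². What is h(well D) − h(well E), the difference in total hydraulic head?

Δh ≈ -5.26 m

Pressure head at well D: ψ = P/(ρg) = 568×1000 / (1000 × 9.81) = 57.90 m.
Total head at well D: h = z + ψ = 133.42 + 57.90 = 191.32 m.
Pressure head at well E: ψ = P/(ρg) = 856×1000 / (1000 × 9.81) = 87.26 m.
Total head at well E: h = z + ψ = 109.32 + 87.26 = 196.58 m.
Head difference: h(well D) − h(well E) = 191.32 − 196.58 = -5.26 m.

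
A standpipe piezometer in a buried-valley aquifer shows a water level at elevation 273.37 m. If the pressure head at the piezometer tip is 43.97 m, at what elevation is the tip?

z ≈ 229.40 m

z = h − ψ = 273.37 − 43.97 = 229.40 m.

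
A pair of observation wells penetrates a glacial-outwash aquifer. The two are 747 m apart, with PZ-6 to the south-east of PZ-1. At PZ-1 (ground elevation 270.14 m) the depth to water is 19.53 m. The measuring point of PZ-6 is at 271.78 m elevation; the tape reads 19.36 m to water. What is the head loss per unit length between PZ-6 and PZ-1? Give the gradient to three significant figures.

Total head at PZ-1: h = 270.14 − 19.53 = 250.61 m.
Total head at PZ-6: h = 271.78 − 19.36 = 252.42 m.
Head difference: h(PZ-1) − h(PZ-6) = 250.61 − 252.42 = -1.81 m.
Hydraulic gradient: i = |Δh| / L = 1.81 / 747 = 0.00242.

i ≈ 0.00242 m/m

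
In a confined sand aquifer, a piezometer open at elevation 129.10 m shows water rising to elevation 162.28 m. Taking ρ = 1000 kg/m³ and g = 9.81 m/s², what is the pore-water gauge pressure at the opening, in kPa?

P ≈ 325 kPa

Pressure head ψ = h − z = 162.28 − 129.10 = 33.18 m.
P = ρgψ = 1000 × 9.81 × 33.18 = 325496 Pa ≈ 325 kPa.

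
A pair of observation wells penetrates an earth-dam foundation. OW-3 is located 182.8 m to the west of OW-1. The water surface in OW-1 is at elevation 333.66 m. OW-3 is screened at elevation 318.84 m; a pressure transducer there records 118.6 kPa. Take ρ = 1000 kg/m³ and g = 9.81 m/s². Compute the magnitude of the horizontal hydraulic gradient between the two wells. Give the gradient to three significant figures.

i ≈ 0.0149

Total head at OW-1: h = 333.66 m (water level in the piezometer is the total head).
Pressure head at OW-3: ψ = P/(ρg) = 118.6×1000 / (1000 × 9.81) = 12.09 m.
Total head at OW-3: h = z + ψ = 318.84 + 12.09 = 330.93 m.
Head difference: h(OW-1) − h(OW-3) = 333.66 − 330.93 = 2.73 m.
Hydraulic gradient: i = |Δh| / L = 2.73 / 182.8 = 0.0149.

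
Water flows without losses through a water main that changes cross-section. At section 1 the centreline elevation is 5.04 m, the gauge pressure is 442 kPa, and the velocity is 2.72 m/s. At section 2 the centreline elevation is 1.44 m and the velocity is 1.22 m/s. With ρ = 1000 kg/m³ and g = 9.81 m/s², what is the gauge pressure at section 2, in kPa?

P₂ ≈ 480 kPa

Pressure head at 1: ψ₁ = P₁/(ρg) = 442×1000 / (1000 × 9.81) = 45.06 m.
Velocity heads: v₁²/2g = 2.72²/19.62 = 0.377 m; v₂²/2g = 1.22²/19.62 = 0.076 m.
Total head H = z₁ + ψ₁ + v₁²/2g = 5.04 + 45.06 + 0.377 = 50.48 m.
ψ₂ = H − z₂ − v₂²/2g = 50.48 − 1.44 − 0.076 = 48.96 m.
P₂ = ρgψ₂ = 1000 × 9.81 × 48.96 ≈ 480 kPa.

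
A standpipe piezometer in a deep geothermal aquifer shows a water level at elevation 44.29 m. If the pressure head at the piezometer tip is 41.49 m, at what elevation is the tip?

z ≈ 2.80 m

z = h − ψ = 44.29 − 41.49 = 2.80 m.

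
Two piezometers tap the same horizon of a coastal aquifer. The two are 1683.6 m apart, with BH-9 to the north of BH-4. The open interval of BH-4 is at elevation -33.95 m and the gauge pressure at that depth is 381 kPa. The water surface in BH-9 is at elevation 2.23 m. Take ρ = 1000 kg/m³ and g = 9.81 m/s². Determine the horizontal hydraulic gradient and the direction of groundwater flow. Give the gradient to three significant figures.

i ≈ 0.00158; groundwater flows toward the north

Pressure head at BH-4: ψ = P/(ρg) = 381×1000 / (1000 × 9.81) = 38.84 m.
Total head at BH-4: h = z + ψ = -33.95 + 38.84 = 4.89 m.
Total head at BH-9: h = 2.23 m (water level in the piezometer is the total head).
Head difference: h(BH-4) − h(BH-9) = 4.89 − 2.23 = 2.66 m.
Hydraulic gradient: i = |Δh| / L = 2.66 / 1683.6 = 0.00158.
Flow is from higher to lower head: from BH-4 toward BH-9, i.e. toward the north.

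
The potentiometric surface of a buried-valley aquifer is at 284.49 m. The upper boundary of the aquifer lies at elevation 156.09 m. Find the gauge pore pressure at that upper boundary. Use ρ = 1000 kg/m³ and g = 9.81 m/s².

Pressure head at the aquifer top: ψ = h − z = 284.49 − 156.09 = 128.40 m.
P = ρgψ = 1000 × 9.81 × 128.40 = 1259604 Pa ≈ 1260 kPa.

P ≈ 1260 kPa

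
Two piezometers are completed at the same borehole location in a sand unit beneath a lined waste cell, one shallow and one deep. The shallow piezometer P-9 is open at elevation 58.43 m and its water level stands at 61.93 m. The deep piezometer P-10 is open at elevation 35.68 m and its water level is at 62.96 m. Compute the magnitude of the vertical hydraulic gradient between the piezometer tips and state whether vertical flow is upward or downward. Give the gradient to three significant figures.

Total head at P-9: h = 61.93 m (water level in the standpipe).
Total head at P-10: h = 62.96 m.
Δh = h(P-9) − h(P-10) = 61.93 − 62.96 = -1.03 m.
Vertical separation Δz = 58.43 − 35.68 = 22.75 m.
|i_v| = |Δh| / Δz = 1.03 / 22.75 = 0.0453.
Head is higher in the deep piezometer, so vertical flow is upward (discharge condition).

|i_v| ≈ 0.0453; vertical flow is upward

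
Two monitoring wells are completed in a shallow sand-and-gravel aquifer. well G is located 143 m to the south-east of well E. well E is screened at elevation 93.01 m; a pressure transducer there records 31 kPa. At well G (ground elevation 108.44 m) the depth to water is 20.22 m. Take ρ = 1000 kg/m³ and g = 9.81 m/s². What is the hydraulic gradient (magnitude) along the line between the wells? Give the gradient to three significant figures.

Pressure head at well E: ψ = P/(ρg) = 31×1000 / (1000 × 9.81) = 3.16 m.
Total head at well E: h = z + ψ = 93.01 + 3.16 = 96.17 m.
Total head at well G: h = 108.44 − 20.22 = 88.22 m.
Head difference: h(well E) − h(well G) = 96.17 − 88.22 = 7.95 m.
Hydraulic gradient: i = |Δh| / L = 7.95 / 143 = 0.0556.

i ≈ 0.0556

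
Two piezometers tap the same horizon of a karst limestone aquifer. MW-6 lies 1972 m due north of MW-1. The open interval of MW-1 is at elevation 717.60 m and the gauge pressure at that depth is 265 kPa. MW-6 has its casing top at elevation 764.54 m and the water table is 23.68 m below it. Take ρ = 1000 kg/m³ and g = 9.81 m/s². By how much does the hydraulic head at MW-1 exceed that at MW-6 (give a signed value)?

Δh ≈ 3.75 m

Pressure head at MW-1: ψ = P/(ρg) = 265×1000 / (1000 × 9.81) = 27.01 m.
Total head at MW-1: h = z + ψ = 717.60 + 27.01 = 744.61 m.
Total head at MW-6: h = 764.54 − 23.68 = 740.86 m.
Head difference: h(MW-1) − h(MW-6) = 744.61 − 740.86 = 3.75 m.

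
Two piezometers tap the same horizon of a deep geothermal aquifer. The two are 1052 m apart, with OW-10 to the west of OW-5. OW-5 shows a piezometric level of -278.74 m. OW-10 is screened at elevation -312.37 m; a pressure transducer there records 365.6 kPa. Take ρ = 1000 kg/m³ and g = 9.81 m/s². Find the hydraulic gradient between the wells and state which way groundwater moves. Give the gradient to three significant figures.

Total head at OW-5: h = -278.74 m (water level in the piezometer is the total head).
Pressure head at OW-10: ψ = P/(ρg) = 365.6×1000 / (1000 × 9.81) = 37.27 m.
Total head at OW-10: h = z + ψ = -312.37 + 37.27 = -275.10 m.
Head difference: h(OW-5) − h(OW-10) = -278.74 − (-275.10) = -3.64 m.
Hydraulic gradient: i = |Δh| / L = 3.64 / 1052 = 0.00346.
Flow is from higher to lower head: from OW-10 toward OW-5, i.e. toward the east.

i ≈ 0.00346; groundwater flows toward the east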